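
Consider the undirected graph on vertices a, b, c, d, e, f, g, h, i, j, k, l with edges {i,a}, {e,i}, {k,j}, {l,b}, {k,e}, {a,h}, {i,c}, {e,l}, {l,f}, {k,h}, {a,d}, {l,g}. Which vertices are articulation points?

a, e, i, k, l

Removing a increases the component count from 1 to 2, so a is a cut vertex.
Removing e increases the component count from 1 to 2, so e is a cut vertex.
Removing i increases the component count from 1 to 2, so i is a cut vertex.
Likewise k, l are cut vertices.
By contrast removing b leaves 1 component; it is not a cut vertex. No other vertex is a cut vertex either.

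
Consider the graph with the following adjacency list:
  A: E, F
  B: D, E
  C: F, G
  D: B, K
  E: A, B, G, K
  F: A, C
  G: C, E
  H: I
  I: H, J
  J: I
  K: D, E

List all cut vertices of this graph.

E, I

Removing E increases the component count from 2 to 3, so E is a cut vertex.
Removing I increases the component count from 2 to 3, so I is a cut vertex.
By contrast removing D leaves 2 components; it is not a cut vertex. No other vertex is a cut vertex either.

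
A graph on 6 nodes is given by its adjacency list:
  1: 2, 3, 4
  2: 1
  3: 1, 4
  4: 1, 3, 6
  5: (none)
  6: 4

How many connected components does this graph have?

5 is isolated — a component by itself.
Starting from 1 we can reach 1, 2, 3, 4, 6. That is one component of size 5.
Total: 2 components.

2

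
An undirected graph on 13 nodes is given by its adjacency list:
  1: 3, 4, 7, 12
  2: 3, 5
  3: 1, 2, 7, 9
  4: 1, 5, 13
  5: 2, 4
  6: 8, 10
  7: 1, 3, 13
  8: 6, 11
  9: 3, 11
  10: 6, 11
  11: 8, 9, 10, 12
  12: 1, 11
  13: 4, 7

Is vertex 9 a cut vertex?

No

Deleting 9 leaves 1 component (was 1) (its neighbors 3, 11 remain connected to each other), so 9 is not a cut vertex.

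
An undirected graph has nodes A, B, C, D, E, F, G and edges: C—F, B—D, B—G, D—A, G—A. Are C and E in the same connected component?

The component containing C is {C, F}, and E is not in it.

No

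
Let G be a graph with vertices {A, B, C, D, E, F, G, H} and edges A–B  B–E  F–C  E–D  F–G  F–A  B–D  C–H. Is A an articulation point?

Deleting A raises the number of components from 1 to 2, so A is a cut vertex.

Yes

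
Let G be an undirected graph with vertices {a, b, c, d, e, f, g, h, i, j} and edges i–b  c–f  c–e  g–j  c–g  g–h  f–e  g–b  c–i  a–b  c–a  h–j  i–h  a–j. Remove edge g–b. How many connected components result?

2

g and b are still connected via g-c-i-b, so the component count stays at 2.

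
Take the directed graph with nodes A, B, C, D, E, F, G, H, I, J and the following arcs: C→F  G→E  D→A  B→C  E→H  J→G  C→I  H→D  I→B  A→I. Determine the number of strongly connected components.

{B, C, I} are all mutually reachable — one SCC of size 3.
{H} is an SCC by itself.
{F} is an SCC by itself.
{A} is an SCC by itself.
{E} is an SCC by itself.
(and 3 more singleton SCCs)
That gives 8 strongly connected components.

8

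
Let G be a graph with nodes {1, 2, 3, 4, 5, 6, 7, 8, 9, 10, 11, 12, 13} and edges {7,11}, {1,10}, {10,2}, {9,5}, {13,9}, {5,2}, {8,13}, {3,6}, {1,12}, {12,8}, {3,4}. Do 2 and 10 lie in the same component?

From 2 we can reach 1, 2, 5, 8, 9, 10, 12, 13, which includes 10.

Yes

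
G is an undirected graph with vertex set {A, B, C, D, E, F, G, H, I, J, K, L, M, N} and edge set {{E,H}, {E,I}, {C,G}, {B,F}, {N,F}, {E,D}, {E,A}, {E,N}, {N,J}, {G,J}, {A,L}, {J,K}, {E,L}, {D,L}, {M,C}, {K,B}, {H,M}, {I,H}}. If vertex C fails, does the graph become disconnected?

No

Deleting C leaves 1 component (was 1) (its neighbors G, M remain connected to each other), so C is not a cut vertex.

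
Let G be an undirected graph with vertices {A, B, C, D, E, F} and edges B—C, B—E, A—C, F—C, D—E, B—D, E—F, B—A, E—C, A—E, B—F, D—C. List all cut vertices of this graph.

none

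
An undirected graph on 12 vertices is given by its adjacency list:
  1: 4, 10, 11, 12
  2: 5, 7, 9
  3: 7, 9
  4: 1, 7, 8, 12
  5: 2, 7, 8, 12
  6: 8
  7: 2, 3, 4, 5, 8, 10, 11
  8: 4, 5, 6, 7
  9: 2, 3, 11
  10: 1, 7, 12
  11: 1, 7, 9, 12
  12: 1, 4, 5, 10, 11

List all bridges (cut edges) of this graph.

The edges on the cycle 7-2-9-3-7 are not bridges since each lies on that cycle.
But removing 6-8 disconnects 6 from 8 — this is a bridge.

6-8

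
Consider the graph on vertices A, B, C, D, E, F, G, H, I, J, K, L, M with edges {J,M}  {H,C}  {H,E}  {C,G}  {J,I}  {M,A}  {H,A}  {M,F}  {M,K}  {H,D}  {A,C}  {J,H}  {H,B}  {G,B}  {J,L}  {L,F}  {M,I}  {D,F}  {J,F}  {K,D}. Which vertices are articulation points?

Removing H increases the component count from 1 to 2, so H is a cut vertex.
By contrast removing B leaves 1 component; it is not a cut vertex. No other vertex is a cut vertex either.

H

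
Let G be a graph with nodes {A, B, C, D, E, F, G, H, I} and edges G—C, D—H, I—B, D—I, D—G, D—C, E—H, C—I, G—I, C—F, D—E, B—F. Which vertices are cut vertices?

D

Removing D increases the component count from 2 to 3, so D is a cut vertex.
By contrast removing I leaves 2 components; it is not a cut vertex. No other vertex is a cut vertex either.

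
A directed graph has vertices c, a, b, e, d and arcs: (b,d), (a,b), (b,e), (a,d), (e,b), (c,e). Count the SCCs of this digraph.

4

{b, e} are all mutually reachable — one SCC of size 2.
{a} is an SCC by itself.
{d} is an SCC by itself.
{c} is an SCC by itself.
That gives 4 strongly connected components.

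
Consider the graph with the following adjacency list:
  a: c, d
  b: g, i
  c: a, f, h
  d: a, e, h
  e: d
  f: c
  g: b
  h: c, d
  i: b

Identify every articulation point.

b, c, d

Removing b increases the component count from 2 to 3, so b is a cut vertex.
Removing c increases the component count from 2 to 3, so c is a cut vertex.
Removing d increases the component count from 2 to 3, so d is a cut vertex.
By contrast removing a leaves 2 components; it is not a cut vertex. No other vertex is a cut vertex either.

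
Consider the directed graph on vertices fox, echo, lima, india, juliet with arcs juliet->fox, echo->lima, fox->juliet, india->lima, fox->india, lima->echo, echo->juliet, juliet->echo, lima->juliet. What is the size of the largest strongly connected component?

5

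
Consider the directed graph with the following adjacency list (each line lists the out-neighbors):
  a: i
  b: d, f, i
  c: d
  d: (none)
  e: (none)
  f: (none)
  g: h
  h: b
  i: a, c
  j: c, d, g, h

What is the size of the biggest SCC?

2

{a, i} are all mutually reachable — one SCC of size 2.
{c} is an SCC by itself.
{j} is an SCC by itself.
{g} is an SCC by itself.
{e} is an SCC by itself.
(and 4 more singleton SCCs)
The largest has 2 vertices.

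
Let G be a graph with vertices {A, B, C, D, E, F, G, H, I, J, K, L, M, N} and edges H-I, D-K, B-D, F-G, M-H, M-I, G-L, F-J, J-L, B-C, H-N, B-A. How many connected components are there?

E is isolated — a component by itself.
Starting from F we can reach F, G, J, L. That is one component of size 4.
Starting from H we can reach H, I, M, N. That is one component of size 4.
Starting from A we can reach A, B, C, D, K. That is one component of size 5.
Total: 4 components.

4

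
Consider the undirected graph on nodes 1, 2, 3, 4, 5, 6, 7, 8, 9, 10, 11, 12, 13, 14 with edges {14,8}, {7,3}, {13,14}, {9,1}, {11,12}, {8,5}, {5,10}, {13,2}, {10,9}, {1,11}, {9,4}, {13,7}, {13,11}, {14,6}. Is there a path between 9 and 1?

Yes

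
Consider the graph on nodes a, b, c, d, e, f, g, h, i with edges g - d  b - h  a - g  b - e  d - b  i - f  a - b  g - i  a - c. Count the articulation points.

Removing a increases the component count from 1 to 2, so a is a cut vertex.
Removing b increases the component count from 1 to 3, so b is a cut vertex.
Removing g increases the component count from 1 to 2, so g is a cut vertex.
Likewise i is a cut vertex.
By contrast removing d leaves 1 component; it is not a cut vertex. No other vertex is a cut vertex either.

4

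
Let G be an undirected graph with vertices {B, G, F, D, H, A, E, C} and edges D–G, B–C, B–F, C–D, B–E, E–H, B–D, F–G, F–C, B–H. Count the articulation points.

Removing B increases the component count from 2 to 3, so B is a cut vertex.
By contrast removing E leaves 2 components; it is not a cut vertex. No other vertex is a cut vertex either.

1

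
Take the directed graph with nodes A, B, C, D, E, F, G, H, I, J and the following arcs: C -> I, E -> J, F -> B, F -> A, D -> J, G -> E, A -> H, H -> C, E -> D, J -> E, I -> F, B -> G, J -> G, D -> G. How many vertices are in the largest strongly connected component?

5

{A, C, F, H, I} are all mutually reachable — one SCC of size 5.
{D, E, G, J} are all mutually reachable — one SCC of size 4.
{B} is an SCC by itself.
The largest has 5 vertices.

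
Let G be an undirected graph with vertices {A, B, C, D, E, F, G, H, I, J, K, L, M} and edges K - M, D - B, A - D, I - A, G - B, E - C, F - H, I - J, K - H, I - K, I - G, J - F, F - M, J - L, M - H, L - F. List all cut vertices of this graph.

Removing I increases the component count from 2 to 3, so I is a cut vertex.
By contrast removing L leaves 2 components; it is not a cut vertex. No other vertex is a cut vertex either.

I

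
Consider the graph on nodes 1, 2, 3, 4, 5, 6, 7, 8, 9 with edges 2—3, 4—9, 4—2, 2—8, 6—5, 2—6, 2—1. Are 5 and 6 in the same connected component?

Yes

From 5 we can reach 1, 2, 3, 4, 5, 6, 8, 9, which includes 6.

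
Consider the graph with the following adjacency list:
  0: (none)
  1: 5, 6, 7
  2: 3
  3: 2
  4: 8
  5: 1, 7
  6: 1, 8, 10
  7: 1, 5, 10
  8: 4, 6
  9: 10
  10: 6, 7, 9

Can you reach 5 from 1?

Yes

From 1 we can reach 1, 4, 5, 6, 7, 8, 9, 10, which includes 5.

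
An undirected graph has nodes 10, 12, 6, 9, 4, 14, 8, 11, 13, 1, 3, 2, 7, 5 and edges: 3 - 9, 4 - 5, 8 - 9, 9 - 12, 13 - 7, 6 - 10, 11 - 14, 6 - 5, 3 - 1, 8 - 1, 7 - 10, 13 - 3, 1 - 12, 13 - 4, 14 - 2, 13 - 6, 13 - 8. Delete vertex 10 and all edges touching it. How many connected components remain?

With 10 gone, the remaining components are: {2, 11, 14}; {1, 3, 4, 5, 6, 7, 8, 9, 12, 13}.
That is 2 components.

2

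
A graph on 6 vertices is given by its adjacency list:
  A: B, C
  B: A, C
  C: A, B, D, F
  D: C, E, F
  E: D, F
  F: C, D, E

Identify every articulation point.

Removing C increases the component count from 1 to 2, so C is a cut vertex.
By contrast removing F leaves 1 component; it is not a cut vertex. No other vertex is a cut vertex either.

C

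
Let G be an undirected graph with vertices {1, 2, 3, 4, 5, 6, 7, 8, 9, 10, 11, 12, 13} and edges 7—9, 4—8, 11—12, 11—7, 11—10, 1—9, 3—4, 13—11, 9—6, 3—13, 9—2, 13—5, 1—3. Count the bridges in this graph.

The edges on the cycle 1-3-13-11-7-9-1 are not bridges since each lies on that cycle.
But removing 10—11 disconnects 10 from 11; removing 12—11 disconnects 12 from 11; removing 2—9 disconnects 2 from 9; removing 8—4 disconnects 8 from 4 — these are bridges.
In total 7 edges are bridges.

7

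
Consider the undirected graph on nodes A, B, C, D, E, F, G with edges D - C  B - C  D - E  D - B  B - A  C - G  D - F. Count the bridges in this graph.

The edges on the cycle D-B-C-D are not bridges since each lies on that cycle.
But removing B - A disconnects B from A; removing C - G disconnects C from G; removing D - F disconnects D from F; removing D - E disconnects D from E — these are bridges.
That makes 4 bridges.

4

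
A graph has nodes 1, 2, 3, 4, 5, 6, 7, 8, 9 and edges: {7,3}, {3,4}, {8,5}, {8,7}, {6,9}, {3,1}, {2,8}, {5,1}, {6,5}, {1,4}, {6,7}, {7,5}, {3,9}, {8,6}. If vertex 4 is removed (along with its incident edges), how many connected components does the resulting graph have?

With 4 gone, the remaining components are: {1, 2, 3, 5, 6, 7, 8, 9}.
That is 1 component.

1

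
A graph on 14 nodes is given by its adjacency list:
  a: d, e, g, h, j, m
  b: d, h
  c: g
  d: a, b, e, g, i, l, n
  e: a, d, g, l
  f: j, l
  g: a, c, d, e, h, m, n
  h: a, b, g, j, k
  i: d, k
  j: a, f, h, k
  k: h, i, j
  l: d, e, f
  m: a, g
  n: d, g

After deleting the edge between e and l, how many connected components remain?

1

e and l are still connected via e-d-l, so the component count stays at 1.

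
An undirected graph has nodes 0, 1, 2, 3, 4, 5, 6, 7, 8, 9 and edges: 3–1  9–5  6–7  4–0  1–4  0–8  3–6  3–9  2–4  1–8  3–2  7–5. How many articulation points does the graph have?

1

Removing 3 increases the component count from 1 to 2, so 3 is a cut vertex.
By contrast removing 4 leaves 1 component; it is not a cut vertex. No other vertex is a cut vertex either.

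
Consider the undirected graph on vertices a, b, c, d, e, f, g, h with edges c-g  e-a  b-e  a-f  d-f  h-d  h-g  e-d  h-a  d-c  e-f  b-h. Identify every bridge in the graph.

The edges on the cycle b-e-f-d-h-b are not bridges since each lies on that cycle.
Every edge lies on some cycle, so there are no bridges.

none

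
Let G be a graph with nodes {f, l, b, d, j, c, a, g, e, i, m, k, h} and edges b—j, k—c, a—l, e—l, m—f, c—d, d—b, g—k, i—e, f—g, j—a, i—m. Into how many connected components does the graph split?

h is isolated — a component by itself.
Starting from a we can reach a, b, c, d, e, f, g, i, j, k, l, m. That is one component of size 12.
Total: 2 components.

2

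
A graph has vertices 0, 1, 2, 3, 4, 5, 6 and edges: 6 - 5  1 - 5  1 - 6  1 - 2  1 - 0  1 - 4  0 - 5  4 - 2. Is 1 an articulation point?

Yes

Deleting 1 raises the number of components from 2 to 3, so 1 is a cut vertex.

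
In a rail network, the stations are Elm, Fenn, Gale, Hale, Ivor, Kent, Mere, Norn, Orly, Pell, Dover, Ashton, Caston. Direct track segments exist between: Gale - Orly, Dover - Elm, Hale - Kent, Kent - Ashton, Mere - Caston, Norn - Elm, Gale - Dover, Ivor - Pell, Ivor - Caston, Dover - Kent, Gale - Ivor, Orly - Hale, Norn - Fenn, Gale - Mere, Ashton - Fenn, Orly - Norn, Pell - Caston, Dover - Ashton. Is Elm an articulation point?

No

Deleting Elm leaves 1 component (was 1) (its neighbors Norn, Dover remain connected to each other), so Elm is not a cut vertex.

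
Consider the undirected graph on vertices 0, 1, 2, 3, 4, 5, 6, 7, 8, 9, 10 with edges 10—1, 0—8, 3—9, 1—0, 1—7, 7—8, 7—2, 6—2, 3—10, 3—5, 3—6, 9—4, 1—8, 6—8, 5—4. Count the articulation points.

Removing 3 increases the component count from 1 to 2, so 3 is a cut vertex.
By contrast removing 10 leaves 1 component; it is not a cut vertex. No other vertex is a cut vertex either.

1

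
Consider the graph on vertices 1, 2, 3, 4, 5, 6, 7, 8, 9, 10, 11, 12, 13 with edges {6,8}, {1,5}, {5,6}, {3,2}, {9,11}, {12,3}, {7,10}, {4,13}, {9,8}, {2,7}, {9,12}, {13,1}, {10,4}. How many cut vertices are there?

Removing 9 increases the component count from 1 to 2, so 9 is a cut vertex.
By contrast removing 3 leaves 1 component; it is not a cut vertex. No other vertex is a cut vertex either.

1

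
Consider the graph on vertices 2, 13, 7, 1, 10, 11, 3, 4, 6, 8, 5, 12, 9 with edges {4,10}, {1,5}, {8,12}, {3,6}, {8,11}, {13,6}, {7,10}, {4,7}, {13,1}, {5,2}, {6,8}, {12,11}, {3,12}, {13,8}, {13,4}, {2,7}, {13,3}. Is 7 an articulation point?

Deleting 7 leaves 2 components (was 2), so 7 is not a cut vertex.

No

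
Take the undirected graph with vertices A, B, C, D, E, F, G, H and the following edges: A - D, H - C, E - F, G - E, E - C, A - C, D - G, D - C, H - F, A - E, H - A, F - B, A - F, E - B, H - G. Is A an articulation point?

Deleting A leaves 1 component (was 1) (its neighbors C, D, E, F, H remain connected to each other), so A is not a cut vertex.

No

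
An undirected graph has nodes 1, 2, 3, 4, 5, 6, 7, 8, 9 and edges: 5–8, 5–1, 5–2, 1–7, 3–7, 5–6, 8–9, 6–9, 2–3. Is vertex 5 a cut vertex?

Yes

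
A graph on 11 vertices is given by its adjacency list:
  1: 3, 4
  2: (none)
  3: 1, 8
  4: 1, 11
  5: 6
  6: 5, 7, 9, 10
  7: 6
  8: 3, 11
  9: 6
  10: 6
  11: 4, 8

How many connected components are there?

3

2 is isolated — a component by itself.
Starting from 5 we can reach 5, 6, 7, 9, 10. That is one component of size 5.
Starting from 1 we can reach 1, 3, 4, 8, 11. That is one component of size 5.
Total: 3 components.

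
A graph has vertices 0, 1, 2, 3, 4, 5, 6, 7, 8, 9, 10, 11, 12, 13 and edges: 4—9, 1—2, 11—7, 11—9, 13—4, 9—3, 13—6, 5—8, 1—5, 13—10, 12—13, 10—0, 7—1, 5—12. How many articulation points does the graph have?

5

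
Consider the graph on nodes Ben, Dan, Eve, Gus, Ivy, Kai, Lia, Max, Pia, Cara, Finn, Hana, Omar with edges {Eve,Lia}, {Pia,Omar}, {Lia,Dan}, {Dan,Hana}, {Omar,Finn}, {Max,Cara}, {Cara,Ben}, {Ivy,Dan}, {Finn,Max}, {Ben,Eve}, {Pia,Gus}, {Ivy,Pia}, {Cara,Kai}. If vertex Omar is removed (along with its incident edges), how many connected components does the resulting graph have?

1

With Omar gone, the remaining components are: {Ben, Dan, Eve, Gus, Ivy, Kai, Lia, Max, Pia, Cara, Finn, Hana}.
That is 1 component.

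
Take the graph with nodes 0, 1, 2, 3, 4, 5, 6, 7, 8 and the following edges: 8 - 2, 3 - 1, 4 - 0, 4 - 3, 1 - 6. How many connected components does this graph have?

4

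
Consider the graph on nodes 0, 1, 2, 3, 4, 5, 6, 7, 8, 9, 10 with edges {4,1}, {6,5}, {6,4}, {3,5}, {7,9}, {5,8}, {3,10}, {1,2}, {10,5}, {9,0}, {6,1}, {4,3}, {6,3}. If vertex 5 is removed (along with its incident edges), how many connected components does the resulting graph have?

With 5 gone, the remaining components are: {8}; {0, 7, 9}; {1, 2, 3, 4, 6, 10}.
That is 3 components.

3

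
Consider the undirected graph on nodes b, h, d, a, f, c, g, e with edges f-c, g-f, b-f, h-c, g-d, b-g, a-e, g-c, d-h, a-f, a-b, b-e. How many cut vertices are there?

0

Removing d, for instance, still leaves 1 component. No single vertex removal increases the component count — the graph has no articulation points.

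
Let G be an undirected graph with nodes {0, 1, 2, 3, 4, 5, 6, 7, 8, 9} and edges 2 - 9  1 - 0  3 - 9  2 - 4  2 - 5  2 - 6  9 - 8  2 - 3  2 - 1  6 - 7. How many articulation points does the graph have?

Removing 1 increases the component count from 1 to 2, so 1 is a cut vertex.
Removing 2 increases the component count from 1 to 5, so 2 is a cut vertex.
Removing 6 increases the component count from 1 to 2, so 6 is a cut vertex.
Likewise 9 is a cut vertex.
By contrast removing 8 leaves 1 component; it is not a cut vertex. No other vertex is a cut vertex either.

4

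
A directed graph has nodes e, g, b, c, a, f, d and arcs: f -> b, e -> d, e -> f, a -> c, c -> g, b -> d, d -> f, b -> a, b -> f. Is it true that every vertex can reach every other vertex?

No

There is no directed path from d to e, so the graph is not strongly connected.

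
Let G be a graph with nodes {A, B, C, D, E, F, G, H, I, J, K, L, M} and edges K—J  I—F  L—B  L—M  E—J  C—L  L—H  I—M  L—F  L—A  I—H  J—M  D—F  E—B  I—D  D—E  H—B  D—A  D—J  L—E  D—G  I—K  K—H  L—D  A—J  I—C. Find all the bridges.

The edges on the cycle I-C-L-D-F-I are not bridges since each lies on that cycle.
But removing G—D disconnects G from D — this is a bridge.

D-G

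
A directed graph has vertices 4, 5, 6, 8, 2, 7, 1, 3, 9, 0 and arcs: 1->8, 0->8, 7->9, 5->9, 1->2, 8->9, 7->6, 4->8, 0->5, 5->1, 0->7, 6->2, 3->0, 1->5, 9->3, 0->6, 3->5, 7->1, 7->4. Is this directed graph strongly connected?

No

There is no directed path from 6 to 1, so the graph is not strongly connected.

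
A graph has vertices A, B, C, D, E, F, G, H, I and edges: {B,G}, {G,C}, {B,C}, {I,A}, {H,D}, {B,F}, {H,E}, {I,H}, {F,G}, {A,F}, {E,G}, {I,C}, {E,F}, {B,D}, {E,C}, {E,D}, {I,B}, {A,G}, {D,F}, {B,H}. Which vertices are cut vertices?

none

Removing I, for instance, still leaves 1 component. No single vertex removal increases the component count — the graph has no articulation points.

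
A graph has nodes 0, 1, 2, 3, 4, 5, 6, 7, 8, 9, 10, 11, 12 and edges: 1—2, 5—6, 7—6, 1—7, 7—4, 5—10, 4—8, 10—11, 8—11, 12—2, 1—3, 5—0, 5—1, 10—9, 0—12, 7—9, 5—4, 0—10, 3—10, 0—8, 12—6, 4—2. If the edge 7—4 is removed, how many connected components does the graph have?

1

7 and 4 are still connected via 7-1-5-4, so the component count stays at 1.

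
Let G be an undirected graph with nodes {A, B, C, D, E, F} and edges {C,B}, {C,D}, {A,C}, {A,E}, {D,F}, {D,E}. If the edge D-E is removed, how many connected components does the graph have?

D and E are still connected via D-C-A-E, so the component count stays at 1.

1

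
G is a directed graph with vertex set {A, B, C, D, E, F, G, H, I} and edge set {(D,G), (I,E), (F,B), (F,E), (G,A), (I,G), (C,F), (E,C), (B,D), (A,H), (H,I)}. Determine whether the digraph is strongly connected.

Yes

From C we can reach every vertex (A, B, C, D, E, F, G, H, I), and every vertex can reach C (A, B, C, D, E, F, G, H, I). So the whole graph is one strongly connected component.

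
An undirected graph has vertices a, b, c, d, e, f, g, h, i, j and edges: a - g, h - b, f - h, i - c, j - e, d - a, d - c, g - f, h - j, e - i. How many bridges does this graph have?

1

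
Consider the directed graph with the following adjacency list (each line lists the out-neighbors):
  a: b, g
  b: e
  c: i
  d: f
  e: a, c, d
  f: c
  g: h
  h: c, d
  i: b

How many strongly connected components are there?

{a, b, c, d, e, f, g, h, i} are all mutually reachable — one SCC of size 9.
That gives 1 strongly connected component.

1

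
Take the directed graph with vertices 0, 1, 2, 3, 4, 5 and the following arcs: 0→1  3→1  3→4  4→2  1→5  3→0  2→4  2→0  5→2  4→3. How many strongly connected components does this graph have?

1

{0, 1, 2, 3, 4, 5} are all mutually reachable — one SCC of size 6.
That gives 1 strongly connected component.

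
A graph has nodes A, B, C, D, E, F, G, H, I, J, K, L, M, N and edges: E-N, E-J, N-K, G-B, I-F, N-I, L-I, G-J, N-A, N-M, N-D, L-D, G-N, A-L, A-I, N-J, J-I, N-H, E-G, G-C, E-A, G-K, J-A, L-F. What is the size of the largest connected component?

14

Starting from A we can reach A, B, C, D, E, F, G, H, I, J, K, L, M, N. That is one component of size 14.
The largest has 14 vertices.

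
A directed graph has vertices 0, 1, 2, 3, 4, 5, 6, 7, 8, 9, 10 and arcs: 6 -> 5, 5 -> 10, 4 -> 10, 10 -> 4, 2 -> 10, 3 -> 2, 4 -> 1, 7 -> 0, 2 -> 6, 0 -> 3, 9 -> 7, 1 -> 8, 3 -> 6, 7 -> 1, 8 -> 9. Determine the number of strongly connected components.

1

{0, 1, 2, 3, 4, 5, 6, 7, 8, 9, 10} are all mutually reachable — one SCC of size 11.
That gives 1 strongly connected component.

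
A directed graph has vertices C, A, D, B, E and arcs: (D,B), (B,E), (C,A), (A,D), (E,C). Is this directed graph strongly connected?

Yes

From E we can reach every vertex (A, B, C, D, E), and every vertex can reach E (A, B, C, D, E). So the whole graph is one strongly connected component.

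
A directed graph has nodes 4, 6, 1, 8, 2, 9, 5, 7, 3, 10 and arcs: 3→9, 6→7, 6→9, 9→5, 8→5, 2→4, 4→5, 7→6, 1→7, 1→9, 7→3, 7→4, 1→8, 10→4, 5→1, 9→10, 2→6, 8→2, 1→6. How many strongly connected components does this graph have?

1

{1, 2, 3, 4, 5, 6, 7, 8, 9, 10} are all mutually reachable — one SCC of size 10.
That gives 1 strongly connected component.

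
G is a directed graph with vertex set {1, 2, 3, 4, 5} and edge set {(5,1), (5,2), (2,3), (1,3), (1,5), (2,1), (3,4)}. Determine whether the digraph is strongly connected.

No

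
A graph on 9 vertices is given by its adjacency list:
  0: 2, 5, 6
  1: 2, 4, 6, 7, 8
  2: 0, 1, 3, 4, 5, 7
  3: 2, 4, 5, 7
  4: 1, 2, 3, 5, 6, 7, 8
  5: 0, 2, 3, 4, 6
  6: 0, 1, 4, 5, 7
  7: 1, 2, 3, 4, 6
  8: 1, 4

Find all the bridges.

none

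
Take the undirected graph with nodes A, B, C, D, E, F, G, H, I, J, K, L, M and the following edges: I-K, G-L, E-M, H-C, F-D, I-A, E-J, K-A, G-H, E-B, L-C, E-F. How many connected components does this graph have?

Starting from A we can reach A, I, K. That is one component of size 3.
Starting from C we can reach C, G, H, L. That is one component of size 4.
Starting from B we can reach B, D, E, F, J, M. That is one component of size 6.
Total: 3 components.

3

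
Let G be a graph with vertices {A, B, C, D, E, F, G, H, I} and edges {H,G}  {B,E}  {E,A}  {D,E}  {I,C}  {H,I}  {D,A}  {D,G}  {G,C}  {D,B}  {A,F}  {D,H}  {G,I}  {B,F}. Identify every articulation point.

D

Removing D increases the component count from 1 to 2, so D is a cut vertex.
By contrast removing H leaves 1 component; it is not a cut vertex. No other vertex is a cut vertex either.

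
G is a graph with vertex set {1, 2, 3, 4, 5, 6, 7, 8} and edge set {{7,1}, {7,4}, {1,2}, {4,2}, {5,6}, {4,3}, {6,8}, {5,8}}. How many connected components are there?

Starting from 5 we can reach 5, 6, 8. That is one component of size 3.
Starting from 1 we can reach 1, 2, 3, 4, 7. That is one component of size 5.
Total: 2 components.

2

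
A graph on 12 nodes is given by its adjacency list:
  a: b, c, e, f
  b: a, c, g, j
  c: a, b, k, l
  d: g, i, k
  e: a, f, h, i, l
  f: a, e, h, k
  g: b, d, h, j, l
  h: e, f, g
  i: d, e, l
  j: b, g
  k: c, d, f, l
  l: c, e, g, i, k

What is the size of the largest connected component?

12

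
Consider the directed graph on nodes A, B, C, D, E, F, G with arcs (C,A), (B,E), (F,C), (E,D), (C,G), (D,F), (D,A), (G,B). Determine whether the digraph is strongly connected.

No

There is no directed path from A to E, so the graph is not strongly connected.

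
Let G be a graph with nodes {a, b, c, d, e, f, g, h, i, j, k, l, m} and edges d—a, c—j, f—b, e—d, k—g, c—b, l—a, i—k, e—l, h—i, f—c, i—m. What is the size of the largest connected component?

5

Starting from b we can reach b, c, f, j. That is one component of size 4.
Starting from a we can reach a, d, e, l. That is one component of size 4.
Starting from g we can reach g, h, i, k, m. That is one component of size 5.
The largest has 5 vertices.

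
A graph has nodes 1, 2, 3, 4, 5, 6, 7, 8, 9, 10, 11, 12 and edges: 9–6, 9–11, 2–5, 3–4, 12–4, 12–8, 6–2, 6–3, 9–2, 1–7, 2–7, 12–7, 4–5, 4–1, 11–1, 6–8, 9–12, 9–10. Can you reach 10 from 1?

Yes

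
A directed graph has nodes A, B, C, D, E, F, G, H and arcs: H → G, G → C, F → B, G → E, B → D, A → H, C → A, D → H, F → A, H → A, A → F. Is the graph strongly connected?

No

There is no directed path from E to G, so the graph is not strongly connected.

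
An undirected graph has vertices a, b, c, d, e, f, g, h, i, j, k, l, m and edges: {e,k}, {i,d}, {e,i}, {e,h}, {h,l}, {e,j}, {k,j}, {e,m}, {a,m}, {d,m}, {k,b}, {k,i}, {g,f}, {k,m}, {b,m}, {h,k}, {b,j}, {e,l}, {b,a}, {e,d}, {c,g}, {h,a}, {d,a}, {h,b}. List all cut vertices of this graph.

g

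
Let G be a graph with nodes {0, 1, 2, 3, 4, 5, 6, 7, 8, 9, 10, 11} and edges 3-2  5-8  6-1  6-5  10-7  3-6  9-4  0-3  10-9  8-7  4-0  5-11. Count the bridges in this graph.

The edges on the cycle 10-9-4-0-3-6-5-8-7-10 are not bridges since each lies on that cycle.
But removing 2-3 disconnects 2 from 3; removing 1-6 disconnects 1 from 6; removing 11-5 disconnects 11 from 5 — these are bridges.
That makes 3 bridges.

3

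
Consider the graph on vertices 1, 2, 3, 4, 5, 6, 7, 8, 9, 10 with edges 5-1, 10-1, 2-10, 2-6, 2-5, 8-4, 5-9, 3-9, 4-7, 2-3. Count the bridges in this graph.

The edges on the cycle 2-3-9-5-2 are not bridges since each lies on that cycle.
But removing 4-7 disconnects 4 from 7; removing 4-8 disconnects 4 from 8; removing 6-2 disconnects 6 from 2 — these are bridges.
That makes 3 bridges.

3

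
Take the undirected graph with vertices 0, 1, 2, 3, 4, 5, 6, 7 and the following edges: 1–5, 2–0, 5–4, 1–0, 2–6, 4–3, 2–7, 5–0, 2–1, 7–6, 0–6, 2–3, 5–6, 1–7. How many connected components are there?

1

Starting from 0 we can reach 0, 1, 2, 3, 4, 5, 6, 7. That is one component of size 8.
Total: 1 component.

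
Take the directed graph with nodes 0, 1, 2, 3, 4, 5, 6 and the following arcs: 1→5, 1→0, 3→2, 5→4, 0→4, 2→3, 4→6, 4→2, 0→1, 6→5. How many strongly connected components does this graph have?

3

{4, 5, 6} are all mutually reachable — one SCC of size 3.
{0, 1} are all mutually reachable — one SCC of size 2.
{2, 3} are all mutually reachable — one SCC of size 2.
That gives 3 strongly connected components.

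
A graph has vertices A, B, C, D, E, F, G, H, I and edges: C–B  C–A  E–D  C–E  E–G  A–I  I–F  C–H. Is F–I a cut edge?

Yes

Removing F–I leaves no path between F and I: the component count goes from 1 to 2. So it is a bridge.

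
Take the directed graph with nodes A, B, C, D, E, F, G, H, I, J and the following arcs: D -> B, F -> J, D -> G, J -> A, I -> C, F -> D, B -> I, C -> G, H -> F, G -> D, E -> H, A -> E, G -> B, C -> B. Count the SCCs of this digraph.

{B, C, D, G, I} are all mutually reachable — one SCC of size 5.
{A, E, F, H, J} are all mutually reachable — one SCC of size 5.
That gives 2 strongly connected components.

2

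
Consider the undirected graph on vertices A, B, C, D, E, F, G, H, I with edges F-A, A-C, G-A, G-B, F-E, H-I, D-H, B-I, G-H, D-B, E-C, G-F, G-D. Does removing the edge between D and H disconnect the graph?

No

After removing D-H, the path D-G-H still connects them, so the edge is not a bridge.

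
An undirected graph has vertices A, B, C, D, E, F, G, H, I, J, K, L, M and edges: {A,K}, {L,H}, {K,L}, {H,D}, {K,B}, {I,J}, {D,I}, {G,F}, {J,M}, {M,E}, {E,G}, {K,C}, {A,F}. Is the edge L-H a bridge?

After removing L-H, the path L-K-A-F-G-E-M-J-I-D-H still connects them, so the edge is not a bridge.

No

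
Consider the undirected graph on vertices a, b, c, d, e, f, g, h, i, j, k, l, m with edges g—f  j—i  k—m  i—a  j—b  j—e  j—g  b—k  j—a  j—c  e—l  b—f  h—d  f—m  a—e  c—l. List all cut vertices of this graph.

Removing j increases the component count from 2 to 3, so j is a cut vertex.
By contrast removing g leaves 2 components; it is not a cut vertex. No other vertex is a cut vertex either.

j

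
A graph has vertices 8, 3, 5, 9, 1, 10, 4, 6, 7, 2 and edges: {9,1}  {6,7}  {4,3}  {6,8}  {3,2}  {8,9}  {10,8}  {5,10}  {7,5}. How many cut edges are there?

4

The edges on the cycle 6-7-5-10-8-6 are not bridges since each lies on that cycle.
But removing 8-9 disconnects 8 from 9; removing 9-1 disconnects 9 from 1; removing 3-2 disconnects 3 from 2; removing 3-4 disconnects 3 from 4 — these are bridges.
That makes 4 bridges.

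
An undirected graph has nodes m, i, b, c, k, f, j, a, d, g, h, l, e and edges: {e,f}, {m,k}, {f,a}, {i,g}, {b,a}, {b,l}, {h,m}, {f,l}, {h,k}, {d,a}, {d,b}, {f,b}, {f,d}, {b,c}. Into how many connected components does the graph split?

4

j is isolated — a component by itself.
Starting from g we can reach g, i. That is one component of size 2.
Starting from h we can reach h, k, m. That is one component of size 3.
Starting from a we can reach a, b, c, d, e, f, l. That is one component of size 7.
Total: 4 components.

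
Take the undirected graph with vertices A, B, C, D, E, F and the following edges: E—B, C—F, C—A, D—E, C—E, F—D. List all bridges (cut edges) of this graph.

A-C, B-E

The edges on the cycle C-F-D-E-C are not bridges since each lies on that cycle.
But removing E—B disconnects E from B; removing C—A disconnects C from A — these are bridges.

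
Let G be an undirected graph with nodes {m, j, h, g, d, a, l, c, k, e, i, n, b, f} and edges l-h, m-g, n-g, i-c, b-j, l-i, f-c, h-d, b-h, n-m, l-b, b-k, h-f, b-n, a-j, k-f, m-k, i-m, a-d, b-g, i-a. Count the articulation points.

0

Removing i, for instance, still leaves 2 components. No single vertex removal increases the component count — the graph has no articulation points.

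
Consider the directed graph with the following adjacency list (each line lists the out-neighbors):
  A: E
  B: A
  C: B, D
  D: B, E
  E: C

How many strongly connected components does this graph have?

{A, B, C, D, E} are all mutually reachable — one SCC of size 5.
That gives 1 strongly connected component.

1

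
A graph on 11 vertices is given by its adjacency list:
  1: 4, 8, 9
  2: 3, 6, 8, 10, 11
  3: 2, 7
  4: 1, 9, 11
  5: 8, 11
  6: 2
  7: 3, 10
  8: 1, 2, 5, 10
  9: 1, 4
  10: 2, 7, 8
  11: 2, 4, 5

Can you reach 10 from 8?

From 8 we can reach 1, 2, 3, 4, 5, 6, 7, 8, 9, 10, 11, which includes 10.

Yes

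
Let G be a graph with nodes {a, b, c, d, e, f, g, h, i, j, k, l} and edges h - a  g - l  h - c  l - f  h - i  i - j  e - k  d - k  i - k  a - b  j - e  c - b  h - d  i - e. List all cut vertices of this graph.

h, l

Removing h increases the component count from 2 to 3, so h is a cut vertex.
Removing l increases the component count from 2 to 3, so l is a cut vertex.
By contrast removing e leaves 2 components; it is not a cut vertex. No other vertex is a cut vertex either.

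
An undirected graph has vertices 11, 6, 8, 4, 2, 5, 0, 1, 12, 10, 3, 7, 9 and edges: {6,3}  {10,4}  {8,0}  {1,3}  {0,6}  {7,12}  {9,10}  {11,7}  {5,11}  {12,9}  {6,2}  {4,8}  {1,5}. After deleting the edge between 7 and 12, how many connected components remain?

1

7 and 12 are still connected via 7-11-5-1-3-6-0-8-4-10-9-12, so the component count stays at 1.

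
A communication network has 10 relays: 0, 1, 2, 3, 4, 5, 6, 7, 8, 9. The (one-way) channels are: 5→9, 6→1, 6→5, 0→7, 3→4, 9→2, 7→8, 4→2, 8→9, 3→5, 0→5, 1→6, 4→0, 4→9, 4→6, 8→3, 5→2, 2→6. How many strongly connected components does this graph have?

2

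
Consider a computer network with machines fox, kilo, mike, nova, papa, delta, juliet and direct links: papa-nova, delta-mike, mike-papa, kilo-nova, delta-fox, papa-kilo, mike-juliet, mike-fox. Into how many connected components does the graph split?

1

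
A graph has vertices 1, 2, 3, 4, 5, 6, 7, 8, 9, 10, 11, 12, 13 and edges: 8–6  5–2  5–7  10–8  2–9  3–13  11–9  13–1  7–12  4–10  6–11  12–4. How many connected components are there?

Starting from 1 we can reach 1, 3, 13. That is one component of size 3.
Starting from 2 we can reach 2, 4, 5, 6, 7, 8, 9, 10, 11, 12. That is one component of size 10.
Total: 2 components.

2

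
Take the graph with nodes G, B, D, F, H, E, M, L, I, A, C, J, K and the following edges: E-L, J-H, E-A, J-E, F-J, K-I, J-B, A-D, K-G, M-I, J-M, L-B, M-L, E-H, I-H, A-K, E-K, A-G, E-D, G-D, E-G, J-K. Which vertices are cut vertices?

J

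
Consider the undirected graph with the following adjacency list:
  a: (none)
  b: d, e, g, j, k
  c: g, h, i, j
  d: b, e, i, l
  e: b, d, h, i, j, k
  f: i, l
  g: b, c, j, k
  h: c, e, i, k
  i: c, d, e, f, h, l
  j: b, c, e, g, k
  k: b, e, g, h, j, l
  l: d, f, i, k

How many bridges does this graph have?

0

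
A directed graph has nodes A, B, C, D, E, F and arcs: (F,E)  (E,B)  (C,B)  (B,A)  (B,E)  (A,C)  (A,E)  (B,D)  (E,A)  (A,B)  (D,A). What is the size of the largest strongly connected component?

{A, B, C, D, E} are all mutually reachable — one SCC of size 5.
{F} is an SCC by itself.
The largest has 5 vertices.

5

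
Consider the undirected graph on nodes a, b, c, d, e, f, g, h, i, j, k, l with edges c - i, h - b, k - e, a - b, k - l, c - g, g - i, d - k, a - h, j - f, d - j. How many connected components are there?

Starting from a we can reach a, b, h. That is one component of size 3.
Starting from c we can reach c, g, i. That is one component of size 3.
Starting from d we can reach d, e, f, j, k, l. That is one component of size 6.
Total: 3 components.

3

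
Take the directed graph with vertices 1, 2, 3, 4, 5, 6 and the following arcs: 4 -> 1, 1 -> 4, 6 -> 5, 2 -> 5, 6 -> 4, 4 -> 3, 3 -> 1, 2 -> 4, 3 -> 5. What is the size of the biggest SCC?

3

{1, 3, 4} are all mutually reachable — one SCC of size 3.
{5} is an SCC by itself.
{6} is an SCC by itself.
{2} is an SCC by itself.
The largest has 3 vertices.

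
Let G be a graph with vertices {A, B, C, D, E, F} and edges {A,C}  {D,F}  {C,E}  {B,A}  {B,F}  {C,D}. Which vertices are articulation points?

Removing C increases the component count from 1 to 2, so C is a cut vertex.
By contrast removing D leaves 1 component; it is not a cut vertex. No other vertex is a cut vertex either.

C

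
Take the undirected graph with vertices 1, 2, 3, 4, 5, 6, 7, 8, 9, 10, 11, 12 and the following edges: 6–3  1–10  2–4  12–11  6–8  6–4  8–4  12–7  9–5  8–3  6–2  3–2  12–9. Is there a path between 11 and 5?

Yes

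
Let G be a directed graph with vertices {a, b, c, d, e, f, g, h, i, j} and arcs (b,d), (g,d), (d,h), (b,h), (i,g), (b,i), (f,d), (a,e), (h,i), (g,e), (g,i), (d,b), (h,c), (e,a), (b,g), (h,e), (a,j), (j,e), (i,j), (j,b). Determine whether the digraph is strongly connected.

There is no directed path from h to f, so the graph is not strongly connected.

No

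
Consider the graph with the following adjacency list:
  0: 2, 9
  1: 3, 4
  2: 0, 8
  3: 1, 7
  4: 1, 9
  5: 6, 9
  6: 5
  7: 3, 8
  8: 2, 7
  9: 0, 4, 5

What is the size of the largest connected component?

Starting from 0 we can reach 0, 1, 2, 3, 4, 5, 6, 7, 8, 9. That is one component of size 10.
The largest has 10 vertices.

10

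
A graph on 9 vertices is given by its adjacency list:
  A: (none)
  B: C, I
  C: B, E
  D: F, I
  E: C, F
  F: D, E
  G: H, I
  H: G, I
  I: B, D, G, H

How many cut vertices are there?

1

Removing I increases the component count from 2 to 3, so I is a cut vertex.
By contrast removing G leaves 2 components; it is not a cut vertex. No other vertex is a cut vertex either.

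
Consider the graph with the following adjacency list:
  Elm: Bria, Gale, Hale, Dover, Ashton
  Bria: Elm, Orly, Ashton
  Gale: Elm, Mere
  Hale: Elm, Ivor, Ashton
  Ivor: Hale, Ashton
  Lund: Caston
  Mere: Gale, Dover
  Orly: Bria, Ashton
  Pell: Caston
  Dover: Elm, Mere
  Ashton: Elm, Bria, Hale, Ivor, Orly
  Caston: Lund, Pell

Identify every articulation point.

Elm, Caston

Removing Elm increases the component count from 2 to 3, so Elm is a cut vertex.
Removing Caston increases the component count from 2 to 3, so Caston is a cut vertex.
By contrast removing Hale leaves 2 components; it is not a cut vertex. No other vertex is a cut vertex either.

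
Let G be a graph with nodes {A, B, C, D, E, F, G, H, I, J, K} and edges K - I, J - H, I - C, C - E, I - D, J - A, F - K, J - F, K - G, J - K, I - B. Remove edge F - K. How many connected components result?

F and K are still connected via F-J-K, so the component count stays at 1.

1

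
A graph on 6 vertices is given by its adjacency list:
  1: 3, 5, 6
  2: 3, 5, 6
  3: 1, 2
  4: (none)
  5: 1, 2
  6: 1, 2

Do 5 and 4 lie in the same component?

The component containing 5 is {1, 2, 3, 5, 6}, and 4 is not in it.

No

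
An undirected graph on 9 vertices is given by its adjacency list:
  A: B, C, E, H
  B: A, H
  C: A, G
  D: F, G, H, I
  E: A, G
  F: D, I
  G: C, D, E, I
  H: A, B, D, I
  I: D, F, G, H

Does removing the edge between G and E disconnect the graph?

After removing G-E, the path G-C-A-E still connects them, so the edge is not a bridge.

No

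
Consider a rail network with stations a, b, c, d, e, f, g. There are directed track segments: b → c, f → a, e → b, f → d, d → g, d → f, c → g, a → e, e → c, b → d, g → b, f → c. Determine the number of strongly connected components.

{a, b, c, d, e, f, g} are all mutually reachable — one SCC of size 7.
That gives 1 strongly connected component.

1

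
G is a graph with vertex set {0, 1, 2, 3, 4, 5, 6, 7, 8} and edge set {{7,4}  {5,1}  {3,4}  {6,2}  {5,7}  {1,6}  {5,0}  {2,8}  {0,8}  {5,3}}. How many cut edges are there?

The edges on the cycle 5-1-6-2-8-0-5 are not bridges since each lies on that cycle.
Every edge lies on some cycle, so there are no bridges.

0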